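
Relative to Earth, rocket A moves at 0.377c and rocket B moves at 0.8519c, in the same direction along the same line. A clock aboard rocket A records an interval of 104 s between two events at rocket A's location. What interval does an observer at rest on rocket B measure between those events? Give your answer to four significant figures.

Transform rocket A's velocity into rocket B's frame: (0.377 − 0.8519)/(1 − 0.377·0.8519) = −0.4749/0.6788337, so the relative speed is 0.69958c.
γ for this relative speed: γ = 1/√(1 − 0.489412) = 1.3995.
The clock on rocket A records proper time, so rocket B measures Δt = γΔτ = 1.3995 × 104 = 145.5 s.

145.5 s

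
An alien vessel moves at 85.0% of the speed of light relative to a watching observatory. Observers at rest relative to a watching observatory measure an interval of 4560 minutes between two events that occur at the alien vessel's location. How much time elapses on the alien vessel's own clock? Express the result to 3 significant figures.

With β = 0.85, γ = 1/√(1 − 0.85²) = 1/√0.2775 = 1.8983.
The alien vessel's clock runs slow as seen from a watching observatory, so Δτ = Δt/γ = 4560/1.8983 = 2400 minutes.

2400 minutes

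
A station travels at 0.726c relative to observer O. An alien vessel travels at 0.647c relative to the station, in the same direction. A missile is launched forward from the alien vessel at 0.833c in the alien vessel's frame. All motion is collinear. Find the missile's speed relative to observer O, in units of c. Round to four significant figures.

Compose velocities in two stages. Stage 1 (into S'): u₁ = (0.833+0.647)/(1+0.833×0.647) = 0.96169.
Stage 2 (into S): u = (0.96169+0.726)/(1+0.96169×0.726) = 0.99382, so the speed is 0.9938c.

0.9938c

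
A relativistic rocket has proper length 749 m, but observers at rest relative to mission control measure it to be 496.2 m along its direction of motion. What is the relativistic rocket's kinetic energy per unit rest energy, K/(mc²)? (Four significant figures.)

0.5095

γ = L₀/L = 749/496.2 = 1.50947.
Since K = (γ−1)mc², K/(mc²) = 1.50947 − 1 = 0.5095.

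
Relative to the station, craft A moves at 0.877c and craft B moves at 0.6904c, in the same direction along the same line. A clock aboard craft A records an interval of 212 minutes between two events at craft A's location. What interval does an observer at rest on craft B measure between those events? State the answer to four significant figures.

240.6 minutes

Speed of craft A in craft B's frame: u = (v_A − v_B)/(1 − v_A v_B/c²) = (0.877 − 0.6904)/(1 − 0.877×0.6904) = 0.1866/0.3945192 = 0.47298; |u| = 0.47298c.
At |u| = 0.47298c, γ = (1 − 0.22371)^(−1/2) = 1.135.
Craft A's interval is proper; time dilation gives Δt_B = γΔτ = 1.135 × 212 minutes = 240.6 minutes.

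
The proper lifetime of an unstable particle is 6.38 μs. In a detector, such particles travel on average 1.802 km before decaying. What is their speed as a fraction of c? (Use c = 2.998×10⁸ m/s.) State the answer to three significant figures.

0.686c

Let x = d/(cτ) = 1802 m / (2.998×10⁸ m/s × 6.380×10^-6 s) = 0.94211. Since d = βγcτ, x = βγ = β/√(1−β²).
Solving: β² = x²/(1+x²) = 0.887571/1.887571 = 0.470219, so β = 0.686.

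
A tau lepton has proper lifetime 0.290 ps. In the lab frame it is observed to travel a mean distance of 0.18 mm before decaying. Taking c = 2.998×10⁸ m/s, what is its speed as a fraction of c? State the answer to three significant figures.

0.900c

d = βγcτ ⇒ βγ = d/(cτ) = 1.800×10^-4 m / (8.6942×10^-5 m) = 2.0703.
β = (βγ)/√(1+(βγ)²) = 2.0703/√5.28614 = 0.900.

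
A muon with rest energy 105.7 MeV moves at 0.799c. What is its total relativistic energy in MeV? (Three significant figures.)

β² = 0.638401, so γ = 1/√0.361599 = 1.663.
Total energy: E = γmc² = 1.663 × 105.7 MeV = 176 MeV.

176 MeV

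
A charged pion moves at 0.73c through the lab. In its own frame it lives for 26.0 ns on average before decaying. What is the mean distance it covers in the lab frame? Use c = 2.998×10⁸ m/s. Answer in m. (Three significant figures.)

With β = 0.73, γ = 1/√(1 − 0.73²) = 1/√0.4671 = 1.4632.
Lab-frame lifetime: Δt = γτ = 1.4632 × 26.0 ns = 38.043 ns.
Distance: d = vΔt = 0.73 × 2.998×10⁸ m/s × 3.8043×10^-8 s = 8.33 m.

8.33 m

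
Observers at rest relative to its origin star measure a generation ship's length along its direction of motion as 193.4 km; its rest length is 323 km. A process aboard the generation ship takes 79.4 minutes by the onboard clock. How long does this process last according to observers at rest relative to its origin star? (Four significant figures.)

From L = L₀/γ: γ = 323/193.4 = 1.67011.
Δt = γΔτ = 1.67011 × 79.4 = 132.6 minutes.

132.6 minutes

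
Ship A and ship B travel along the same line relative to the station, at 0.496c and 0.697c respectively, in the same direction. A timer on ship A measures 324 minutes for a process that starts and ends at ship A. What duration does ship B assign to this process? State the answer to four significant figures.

The velocity of ship A relative to ship B is (0.496 − 0.697)c / (1 − 0.496×0.697) = −0.3072c; relative speed 0.3072c.
γ for this relative speed: γ = 1/√(1 − 0.0943718) = 1.0508.
The clock on ship A records proper time, so ship B measures Δt = γΔτ = 1.0508 × 324 = 340.5 minutes.

340.5 minutes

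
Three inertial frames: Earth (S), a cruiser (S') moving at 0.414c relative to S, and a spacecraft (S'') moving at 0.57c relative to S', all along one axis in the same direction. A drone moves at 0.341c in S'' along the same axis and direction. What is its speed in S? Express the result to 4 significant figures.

First combine the drone and spacecraft (S''→S'): u₁ = (0.341 + 0.57)/(1 + 0.341×0.57) = 0.911/1.19437 = 0.76275.
Then combine with the cruiser (S'→S): u = (0.76275 + 0.414)/(1 + 0.76275×0.414) = 1.17675/1.3157785 = 0.89434.

0.8943c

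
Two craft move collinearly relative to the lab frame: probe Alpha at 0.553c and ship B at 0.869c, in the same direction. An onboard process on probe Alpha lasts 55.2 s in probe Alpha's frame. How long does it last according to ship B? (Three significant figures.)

Transform probe Alpha's velocity into ship B's frame: (0.553 − 0.869)/(1 − 0.553·0.869) = −0.316/0.519443, so the relative speed is 0.60834c.
At |u| = 0.60834c, γ = (1 − 0.370078)^(−1/2) = 1.26.
The clock on probe Alpha records proper time, so ship B measures Δt = γΔτ = 1.26 × 55.2 = 69.6 s.

69.6 s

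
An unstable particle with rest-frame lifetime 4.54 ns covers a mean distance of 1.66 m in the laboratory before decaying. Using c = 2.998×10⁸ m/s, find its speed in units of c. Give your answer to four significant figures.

0.7733c

Let x = d/(cτ) = 1.660 m / (2.998×10⁸ m/s × 4.540×10^-9 s) = 1.2196. Since d = βγcτ, x = βγ = β/√(1−β²).
Solving: β² = x²/(1+x²) = 1.48742/2.48742 = 0.597977, so β = 0.7733.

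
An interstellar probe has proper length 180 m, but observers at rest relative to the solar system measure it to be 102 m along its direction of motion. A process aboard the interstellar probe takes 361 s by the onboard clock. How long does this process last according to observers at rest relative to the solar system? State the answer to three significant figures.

From L = L₀/γ: γ = 180/102 = 1.76471.
Δt = γΔτ = 1.76471 × 361 = 637 s.

637 s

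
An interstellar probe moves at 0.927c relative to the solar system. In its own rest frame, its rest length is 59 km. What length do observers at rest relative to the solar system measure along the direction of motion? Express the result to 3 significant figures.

22.1 km

Lorentz factor: γ = (1 − 0.859329)^(−1/2) = 2.6662.
Along the direction of motion the measured length is L₀/γ = 59/2.6662 = 22.1 km.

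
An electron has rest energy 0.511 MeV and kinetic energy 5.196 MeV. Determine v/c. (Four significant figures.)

γ = 1 + K/(mc²) = 1 + 5.196/0.511 = 11.168.
β = √(1 − 1/γ²) = √(1 − 0.00801769) = √0.99198231 = 0.9960.

0.9960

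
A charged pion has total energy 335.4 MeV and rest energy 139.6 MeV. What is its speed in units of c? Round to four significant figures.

γ = E/(mc²) = 335.4/139.6 = 2.4026.
β = √(1 − 1/γ²) = √(1 − 0.173236) = √0.826764 = 0.9093.

0.9093c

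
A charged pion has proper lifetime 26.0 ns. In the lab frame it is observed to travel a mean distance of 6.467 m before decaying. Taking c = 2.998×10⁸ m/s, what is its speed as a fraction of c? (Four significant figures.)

Let x = d/(cτ) = 6.467 m / (2.998×10⁸ m/s × 2.600×10^-8 s) = 0.82966. Since d = βγcτ, x = βγ = β/√(1−β²).
Solving: β² = x²/(1+x²) = 0.688336/1.688336 = 0.407701, so β = 0.6385.

0.6385c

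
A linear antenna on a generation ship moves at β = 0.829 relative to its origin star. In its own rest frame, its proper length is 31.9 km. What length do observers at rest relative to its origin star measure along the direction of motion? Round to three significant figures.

17.8 km

Lorentz factor: γ = (1 − 0.687241)^(−1/2) = 1.7881.
Along the direction of motion the measured length is L₀/γ = 31.9/1.7881 = 17.8 km.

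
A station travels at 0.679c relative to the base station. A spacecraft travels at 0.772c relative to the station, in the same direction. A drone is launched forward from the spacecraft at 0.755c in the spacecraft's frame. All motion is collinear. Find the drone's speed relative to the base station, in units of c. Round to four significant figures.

First combine the drone and spacecraft (S''→S'): u₁ = (0.755 + 0.772)/(1 + 0.755×0.772) = 1.527/1.58286 = 0.96471.
Then combine with the station (S'→S): u = (0.96471 + 0.679)/(1 + 0.96471×0.679) = 1.64371/1.65503809 = 0.99316.

0.9932c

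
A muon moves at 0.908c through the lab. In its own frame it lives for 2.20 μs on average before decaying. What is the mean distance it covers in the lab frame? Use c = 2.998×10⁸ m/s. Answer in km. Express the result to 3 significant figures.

1.43 km

γ = 1/√(1 − β²) = 1/√(1 − 0.824464) = 1/√0.175536 = 1/0.41897 = 2.3868.
Lab-frame lifetime: Δt = γτ = 2.3868 × 2.20 μs = 5.251 μs.
Distance: d = vΔt = 0.908 × 2.998×10⁸ m/s × 5.2510×10^-6 s = 1430 m = 1.43 km.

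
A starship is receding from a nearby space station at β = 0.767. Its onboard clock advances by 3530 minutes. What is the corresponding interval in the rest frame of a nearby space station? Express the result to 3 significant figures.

5500 minutes

With β = 0.767, γ = 1/√(1 − 0.767²) = 1/√0.411711 = 1.5585.
Time dilation: Δt = γ·Δτ = 1.5585 × 3530 = 5500 minutes.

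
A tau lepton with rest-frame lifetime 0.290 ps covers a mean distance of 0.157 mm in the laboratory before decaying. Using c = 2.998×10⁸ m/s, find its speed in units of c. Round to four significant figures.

0.8748c

Let x = d/(cτ) = 1.570×10^-4 m / (2.998×10⁸ m/s × 2.900×10^-13 s) = 1.8058. Since d = βγcτ, x = βγ = β/√(1−β²).
Solving: β² = x²/(1+x²) = 3.26091/4.26091 = 0.765308, so β = 0.8748.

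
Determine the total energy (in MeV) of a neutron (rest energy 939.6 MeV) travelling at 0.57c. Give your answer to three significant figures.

1140 MeV

Lorentz factor: γ = (1 − 0.3249)^(−1/2) = 1.2171.
Total energy: E = γmc² = 1.2171 × 939.6 MeV = 1140 MeV.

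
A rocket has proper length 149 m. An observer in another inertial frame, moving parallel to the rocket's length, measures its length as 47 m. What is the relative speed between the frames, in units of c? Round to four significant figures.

Length contraction gives γ = L₀/L = 149/47 = 3.1702.
β = √(1 − 1/γ²) = √0.900499 = 0.9489.

0.9489c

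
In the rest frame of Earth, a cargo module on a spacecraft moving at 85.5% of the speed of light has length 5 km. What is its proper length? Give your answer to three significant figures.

γ = 1/√(1 − β²) = 1/√(1 − 0.731025) = 1/√0.268975 = 1/0.518628 = 1.9282.
Proper length: L₀ = γ·L = 1.9282 × 5 = 9.64 km.

9.64 km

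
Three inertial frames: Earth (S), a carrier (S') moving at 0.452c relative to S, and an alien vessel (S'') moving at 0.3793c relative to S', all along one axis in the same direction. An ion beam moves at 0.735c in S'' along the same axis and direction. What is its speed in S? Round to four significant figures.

0.9494c

Compose velocities in two stages. Stage 1 (into S'): u₁ = (0.735+0.3793)/(1+0.735×0.3793) = 0.87137.
Stage 2 (into S): u = (0.87137+0.452)/(1+0.87137×0.452) = 0.94943, so the speed is 0.9494c.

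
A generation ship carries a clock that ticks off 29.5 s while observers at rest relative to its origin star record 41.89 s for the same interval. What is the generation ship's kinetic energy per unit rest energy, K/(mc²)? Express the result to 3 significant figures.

The time-dilation ratio gives γ = 41.89/29.5 = 1.42.
Since K = (γ−1)mc², K/(mc²) = 1.42 − 1 = 0.420.

0.420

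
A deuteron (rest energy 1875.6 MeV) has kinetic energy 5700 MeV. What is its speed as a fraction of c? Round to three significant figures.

0.969c

γ = 1 + K/(mc²) = 1 + 5700/1875.6 = 4.039.
β = √(1 − 1/γ²) = √(1 − 0.0612988) = √0.9387012 = 0.969.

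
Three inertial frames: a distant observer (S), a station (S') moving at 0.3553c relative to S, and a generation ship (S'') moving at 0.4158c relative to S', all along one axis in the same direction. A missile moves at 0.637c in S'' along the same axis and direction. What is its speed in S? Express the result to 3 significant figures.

Apply u = (u'+v)/(1+u'v) twice. Missile in the station frame: (0.637+0.4158)/(1+0.637·0.4158) = 1.0528/1.2648646 = 0.83234c.
That velocity, transformed to the rest frame of a distant observer: (0.83234+0.3553)/(1+0.83234·0.3553) = 1.18764/1.295730402 = 0.91658c.

0.917c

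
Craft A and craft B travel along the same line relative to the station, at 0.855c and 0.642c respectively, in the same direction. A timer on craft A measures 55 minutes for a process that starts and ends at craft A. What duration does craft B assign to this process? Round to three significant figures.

62.4 minutes

Speed of craft A in craft B's frame: u = (v_A − v_B)/(1 − v_A v_B/c²) = (0.855 − 0.642)/(1 − 0.855×0.642) = 0.213/0.45109 = 0.47219; |u| = 0.47219c.
γ for this relative speed: γ = 1/√(1 − 0.222963) = 1.1344.
The clock on craft A records proper time, so craft B measures Δt = γΔτ = 1.1344 × 55 = 62.4 minutes.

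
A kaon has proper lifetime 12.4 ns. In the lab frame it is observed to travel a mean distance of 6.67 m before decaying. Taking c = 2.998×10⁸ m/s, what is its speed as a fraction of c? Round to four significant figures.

Lab distance = (lab lifetime)·v = γτ·βc, so βγ = d/(cτ) = 6.670/(2.998×10⁸ × 1.240×10^-8) = 1.7942.
With βγ = 1.7942: γ² = 1 + (βγ)² = 4.21915, and β = (βγ)/γ = 1.7942/2.05406 = 0.8735.

0.8735c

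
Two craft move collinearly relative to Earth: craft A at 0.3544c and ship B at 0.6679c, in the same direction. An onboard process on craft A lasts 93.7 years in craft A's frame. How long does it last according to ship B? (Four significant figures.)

102.8 years

The velocity of craft A relative to ship B is (0.3544 − 0.6679)c / (1 − 0.3544×0.6679) = −0.41072c; relative speed 0.41072c.
At |u| = 0.41072c, γ = (1 − 0.168691)^(−1/2) = 1.0968.
Craft A's interval is proper; time dilation gives Δt_B = γΔτ = 1.0968 × 93.7 years = 102.8 years.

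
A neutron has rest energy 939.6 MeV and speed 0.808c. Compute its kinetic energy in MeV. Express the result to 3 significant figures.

With β = 0.808, γ = 1/√(1 − 0.808²) = 1/√0.347136 = 1.69727.
Kinetic energy: K = (γ − 1)mc² = (1.69727 − 1) × 939.6 MeV = 0.69727 × 939.6 = 655 MeV.

655 MeV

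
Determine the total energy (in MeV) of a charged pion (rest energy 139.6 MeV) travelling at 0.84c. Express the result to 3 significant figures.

Lorentz factor: γ = (1 − 0.7056)^(−1/2) = 1.843.
Total energy: E = γmc² = 1.843 × 139.6 MeV = 257 MeV.

257 MeV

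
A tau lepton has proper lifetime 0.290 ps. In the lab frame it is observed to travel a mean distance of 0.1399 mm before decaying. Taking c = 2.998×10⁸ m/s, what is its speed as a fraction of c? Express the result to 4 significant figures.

Lab distance = (lab lifetime)·v = γτ·βc, so βγ = d/(cτ) = 1.399×10^-4/(2.998×10⁸ × 2.900×10^-13) = 1.6091.
With βγ = 1.6091: γ² = 1 + (βγ)² = 3.5892, and β = (βγ)/γ = 1.6091/1.89452 = 0.8493.

0.8493c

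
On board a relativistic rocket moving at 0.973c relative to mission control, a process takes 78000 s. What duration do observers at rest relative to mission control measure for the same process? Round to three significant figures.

3.38×10^5 s

γ = 1/√(1 − β²) = 1/√(1 − 0.946729) = 1/√0.053271 = 1/0.230805 = 4.3327.
The onboard clock measures proper time, so the interval in the rest frame of mission control is dilated: Δt = γ·Δτ = 4.3327 × 78000 s = 3.38×10^5 s.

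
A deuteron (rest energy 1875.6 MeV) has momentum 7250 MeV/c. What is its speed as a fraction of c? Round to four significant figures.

0.9681c

pc/(mc²) = 7250/1875.6 = 3.8654 = βγ = β/√(1−β²).
So β² = x²/(1 + x²) with x = 3.8654: x² = 14.9413, β² = 14.9413/15.9413 = 0.93727, β = 0.9681.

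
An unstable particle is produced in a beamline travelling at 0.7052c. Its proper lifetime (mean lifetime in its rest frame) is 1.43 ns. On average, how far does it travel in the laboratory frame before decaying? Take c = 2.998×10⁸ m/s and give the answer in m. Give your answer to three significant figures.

0.426 m

γ = 1/√(1 − β²) = 1/√(1 − 0.49730704) = 1/√0.50269296 = 1/0.709008 = 1.4104.
Lab-frame lifetime: Δt = γτ = 1.4104 × 1.43 ns = 2.0169 ns.
Distance: d = vΔt = 0.7052 × 2.998×10⁸ m/s × 2.0169×10^-9 s = 0.426 m.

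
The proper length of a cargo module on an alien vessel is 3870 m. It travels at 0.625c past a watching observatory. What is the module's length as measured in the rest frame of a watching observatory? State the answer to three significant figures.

Lorentz factor: γ = (1 − 0.390625)^(−1/2) = 1.281.
Along the direction of motion the measured length is L₀/γ = 3870/1.281 = 3020 m.

3020 m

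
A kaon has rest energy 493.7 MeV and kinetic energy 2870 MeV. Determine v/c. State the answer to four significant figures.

γ = 1 + K/(mc²) = 1 + 2870/493.7 = 6.8132.
β = √(1 − 1/γ²) = √(1 − 0.0215426) = √0.9784574 = 0.9892.

0.9892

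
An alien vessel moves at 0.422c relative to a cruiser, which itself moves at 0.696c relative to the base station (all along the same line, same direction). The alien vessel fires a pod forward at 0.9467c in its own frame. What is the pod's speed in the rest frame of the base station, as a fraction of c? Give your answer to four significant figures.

0.9960c

Apply u = (u'+v)/(1+u'v) twice. Pod in the cruiser frame: (0.9467+0.422)/(1+0.9467·0.422) = 1.3687/1.3995074 = 0.97799c.
That velocity, transformed to the rest frame of the base station: (0.97799+0.696)/(1+0.97799·0.696) = 1.67399/1.68068104 = 0.99602c.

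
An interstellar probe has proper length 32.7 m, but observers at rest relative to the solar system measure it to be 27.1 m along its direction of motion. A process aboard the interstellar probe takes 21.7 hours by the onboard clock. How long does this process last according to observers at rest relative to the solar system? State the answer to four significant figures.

26.18 hours

Length contraction gives γ = L₀/L = 32.7/27.1 = 1.20664.
Δt = γΔτ = 1.20664 × 21.7 = 26.18 hours.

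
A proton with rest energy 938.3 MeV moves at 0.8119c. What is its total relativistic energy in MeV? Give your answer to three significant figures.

1610 MeV

γ = 1/√(1 − β²) = 1/√(1 − 0.65918161) = 1/√0.34081839 = 1/0.583797 = 1.7129.
Total energy: E = γmc² = 1.7129 × 938.3 MeV = 1610 MeV.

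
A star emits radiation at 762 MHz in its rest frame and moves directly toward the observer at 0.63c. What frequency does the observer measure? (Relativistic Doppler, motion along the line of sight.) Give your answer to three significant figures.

Relativistic Doppler (source moving toward): f_obs = f_src · √((1+β)/(1−β)).
With β = 0.63: factor = √(1.63/0.37) = 2.0989.
f_obs = 762 × 2.0989 = 1600 MHz.

1600 MHz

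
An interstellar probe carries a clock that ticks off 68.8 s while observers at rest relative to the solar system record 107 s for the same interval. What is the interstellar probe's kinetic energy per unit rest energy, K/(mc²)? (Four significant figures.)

The time-dilation ratio gives γ = 107/68.8 = 1.55523.
Since K = (γ−1)mc², K/(mc²) = 1.55523 − 1 = 0.5552.

0.5552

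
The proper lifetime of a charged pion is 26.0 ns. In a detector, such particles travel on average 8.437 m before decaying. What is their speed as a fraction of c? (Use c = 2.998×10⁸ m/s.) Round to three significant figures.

0.735c

Let x = d/(cτ) = 8.437 m / (2.998×10⁸ m/s × 2.600×10^-8 s) = 1.0824. Since d = βγcτ, x = βγ = β/√(1−β²).
Solving: β² = x²/(1+x²) = 1.17159/2.17159 = 0.539508, so β = 0.735.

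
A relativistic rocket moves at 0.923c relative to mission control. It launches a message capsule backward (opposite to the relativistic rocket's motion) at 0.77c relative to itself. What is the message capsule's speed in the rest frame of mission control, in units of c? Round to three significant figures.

0.529c

Relativistic velocity addition: u = (u' + v)/(1 + u'v/c²), with u' = −0.77c and v = 0.923c.
Numerator: −0.77 + 0.923 = 0.153. Denominator: 1 + (−0.77)(0.923) = 0.28929.
u = 0.153/0.28929 = 0.52888, so the speed is 0.529c.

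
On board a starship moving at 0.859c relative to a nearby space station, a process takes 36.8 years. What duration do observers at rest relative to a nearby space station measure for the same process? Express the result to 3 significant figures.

γ = 1/√(1 − β²) = 1/√(1 − 0.737881) = 1/√0.262119 = 1/0.511976 = 1.9532.
The onboard clock measures proper time, so the interval in the rest frame of a nearby space station is dilated: Δt = γ·Δτ = 1.9532 × 36.8 years = 71.9 years.

71.9 years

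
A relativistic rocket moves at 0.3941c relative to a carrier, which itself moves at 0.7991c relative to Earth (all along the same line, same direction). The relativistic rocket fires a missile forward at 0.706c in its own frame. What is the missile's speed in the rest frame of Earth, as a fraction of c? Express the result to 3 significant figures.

First combine the missile and relativistic rocket (S''→S'): u₁ = (0.706 + 0.3941)/(1 + 0.706×0.3941) = 1.1001/1.2782346 = 0.86064.
Then combine with the carrier (S'→S): u = (0.86064 + 0.7991)/(1 + 0.86064×0.7991) = 1.65974/1.687737424 = 0.98341.

0.983c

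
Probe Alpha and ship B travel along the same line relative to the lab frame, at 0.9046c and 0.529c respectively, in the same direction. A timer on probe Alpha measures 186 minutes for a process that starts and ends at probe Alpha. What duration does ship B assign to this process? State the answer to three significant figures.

Speed of probe Alpha in ship B's frame: u = (v_A − v_B)/(1 − v_A v_B/c²) = (0.9046 − 0.529)/(1 − 0.9046×0.529) = 0.3756/0.5214666 = 0.72028; |u| = 0.72028c.
At |u| = 0.72028c, γ = (1 − 0.518803)^(−1/2) = 1.4416.
The clock on probe Alpha records proper time, so ship B measures Δt = γΔτ = 1.4416 × 186 = 268 minutes.

268 minutes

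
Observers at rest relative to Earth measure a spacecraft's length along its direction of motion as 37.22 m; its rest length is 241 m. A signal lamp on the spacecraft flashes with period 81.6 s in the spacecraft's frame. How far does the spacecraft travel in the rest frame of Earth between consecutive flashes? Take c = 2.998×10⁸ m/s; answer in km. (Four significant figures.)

1.565×10^8 km

Length contraction gives γ = L₀/L = 241/37.22 = 6.47501.
β = √(1 − 1/γ²) = 0.988. Lab-frame period = γτ = 6.47501×81.6 s = 528.36 s. Distance = βc × γτ = 0.988 × 2.998×10⁸ m/s × 528.36 s = 1.5650×10^11 m = 1.565×10^8 km.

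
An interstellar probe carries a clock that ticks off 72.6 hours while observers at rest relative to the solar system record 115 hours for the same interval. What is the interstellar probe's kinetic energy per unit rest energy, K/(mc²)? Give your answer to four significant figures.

γ = Δt/Δτ = 115/72.6 = 1.58402.
K/(mc²) = γ − 1 = 1.58402 − 1 = 0.5840.

0.5840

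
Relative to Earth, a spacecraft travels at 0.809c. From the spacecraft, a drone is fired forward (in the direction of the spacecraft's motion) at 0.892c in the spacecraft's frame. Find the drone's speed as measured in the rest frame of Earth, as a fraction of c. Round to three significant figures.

0.988c

In units of c, u = (u' + v)/(1 + u'v) with u' = 0.892 and v = 0.809.
Numerator: 0.892 + 0.809 = 1.701. Denominator: 1 + (0.892)(0.809) = 1.721628.
u = 1.701/1.721628 = 0.98802, so the speed is 0.988c.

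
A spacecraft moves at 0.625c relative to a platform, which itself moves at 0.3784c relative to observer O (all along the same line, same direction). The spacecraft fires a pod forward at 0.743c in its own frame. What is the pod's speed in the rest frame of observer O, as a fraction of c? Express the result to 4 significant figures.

Apply u = (u'+v)/(1+u'v) twice. Pod in the platform frame: (0.743+0.625)/(1+0.743·0.625) = 1.368/1.464375 = 0.93419c.
That velocity, transformed to the rest frame of observer O: (0.93419+0.3784)/(1+0.93419·0.3784) = 1.31259/1.353497496 = 0.96978c.

0.9698c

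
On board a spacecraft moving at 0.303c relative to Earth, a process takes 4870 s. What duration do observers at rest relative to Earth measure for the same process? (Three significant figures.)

Lorentz factor: γ = (1 − 0.091809)^(−1/2) = 1.0493.
The onboard clock measures proper time, so the interval in the rest frame of Earth is dilated: Δt = γ·Δτ = 1.0493 × 4870 s = 5110 s.

5110 s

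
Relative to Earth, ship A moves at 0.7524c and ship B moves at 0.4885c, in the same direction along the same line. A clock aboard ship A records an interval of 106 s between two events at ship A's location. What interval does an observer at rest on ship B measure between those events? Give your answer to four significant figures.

Transform ship A's velocity into ship B's frame: (0.7524 − 0.4885)/(1 − 0.7524·0.4885) = 0.2639/0.6324526, so the relative speed is 0.41726c.
γ for this relative speed: γ = 1/√(1 − 0.174106) = 1.1004.
The clock on ship A records proper time, so ship B measures Δt = γΔτ = 1.1004 × 106 = 116.6 s.

116.6 s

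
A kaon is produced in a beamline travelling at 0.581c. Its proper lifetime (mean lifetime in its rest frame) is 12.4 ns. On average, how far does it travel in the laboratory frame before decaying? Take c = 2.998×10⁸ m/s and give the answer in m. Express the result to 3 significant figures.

γ = 1/√(1 − β²) = 1/√(1 − 0.337561) = 1/√0.662439 = 1/0.813904 = 1.2286.
Lab-frame lifetime: Δt = γτ = 1.2286 × 12.4 ns = 15.235 ns.
Distance: d = vΔt = 0.581 × 2.998×10⁸ m/s × 1.5235×10^-8 s = 2.65 m.

2.65 m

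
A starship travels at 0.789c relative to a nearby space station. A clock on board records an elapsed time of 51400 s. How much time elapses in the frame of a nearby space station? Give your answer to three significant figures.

γ = 1/√(1 − β²) = 1/√(1 − 0.622521) = 1/√0.377479 = 1/0.614393 = 1.6276.
The onboard clock measures proper time, so the interval in the rest frame of a nearby space station is dilated: Δt = γ·Δτ = 1.6276 × 51400 s = 83700 s.

83700 s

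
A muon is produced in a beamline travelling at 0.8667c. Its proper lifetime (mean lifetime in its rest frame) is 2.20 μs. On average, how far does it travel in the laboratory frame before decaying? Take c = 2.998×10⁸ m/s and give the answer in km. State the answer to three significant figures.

1.15 km

γ = 1/√(1 − β²) = 1/√(1 − 0.75116889) = 1/√0.24883111 = 1/0.49883 = 2.0047.
Lab-frame lifetime: Δt = γτ = 2.0047 × 2.20 μs = 4.4103 μs.
Distance: d = vΔt = 0.8667 × 2.998×10⁸ m/s × 4.4103×10^-6 s = 1150 m = 1.15 km.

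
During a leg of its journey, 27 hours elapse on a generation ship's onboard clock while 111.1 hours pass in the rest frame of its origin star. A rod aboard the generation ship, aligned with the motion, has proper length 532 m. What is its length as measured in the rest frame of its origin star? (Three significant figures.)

From Δt = γΔτ: γ = 111.1/27 = 4.11481.
The rod contracts by the same γ: 532 m / 4.11481 = 129 m.

129 m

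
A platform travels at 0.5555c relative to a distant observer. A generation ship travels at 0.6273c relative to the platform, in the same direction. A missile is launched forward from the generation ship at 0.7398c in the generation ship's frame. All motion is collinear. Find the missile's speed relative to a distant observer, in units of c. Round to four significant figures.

0.9806c

Apply u = (u'+v)/(1+u'v) twice. Missile in the platform frame: (0.7398+0.6273)/(1+0.7398·0.6273) = 1.3671/1.46407654 = 0.93376c.
That velocity, transformed to the rest frame of a distant observer: (0.93376+0.5555)/(1+0.93376·0.5555) = 1.48926/1.51870368 = 0.98061c.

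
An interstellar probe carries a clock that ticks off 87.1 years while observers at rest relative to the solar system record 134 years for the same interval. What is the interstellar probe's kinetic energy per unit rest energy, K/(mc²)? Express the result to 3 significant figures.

0.538

γ = Δt/Δτ = 134/87.1 = 1.53846.
Since K = (γ−1)mc², K/(mc²) = 1.53846 − 1 = 0.538.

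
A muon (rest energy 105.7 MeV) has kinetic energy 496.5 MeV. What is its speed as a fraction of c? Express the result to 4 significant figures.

γ = 1 + K/(mc²) = 1 + 496.5/105.7 = 5.6973.
β = √(1 − 1/γ²) = √(1 − 0.0308079) = √0.9691921 = 0.9845.

0.9845c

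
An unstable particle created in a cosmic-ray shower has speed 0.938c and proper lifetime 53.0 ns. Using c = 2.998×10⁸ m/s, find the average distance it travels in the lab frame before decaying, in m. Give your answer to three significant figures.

Lorentz factor: γ = (1 − 0.879844)^(−1/2) = 2.8849.
Lab-frame lifetime: Δt = γτ = 2.8849 × 53.0 ns = 152.9 ns.
Distance: d = vΔt = 0.938 × 2.998×10⁸ m/s × 1.5290×10^-7 s = 43.0 m.

43.0 m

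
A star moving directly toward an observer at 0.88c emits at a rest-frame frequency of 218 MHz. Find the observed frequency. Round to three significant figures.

863 MHz

Relativistic Doppler (source moving toward): f_obs = f_src · √((1+β)/(1−β)).
With β = 0.88: factor = √(1.88/0.12) = 3.9581.
f_obs = 218 × 3.9581 = 863 MHz.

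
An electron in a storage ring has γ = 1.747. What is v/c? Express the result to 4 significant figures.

0.8200

β = √(1 − 1/γ²) = √(1 − 1/3.052009) = √0.672347 = 0.8200.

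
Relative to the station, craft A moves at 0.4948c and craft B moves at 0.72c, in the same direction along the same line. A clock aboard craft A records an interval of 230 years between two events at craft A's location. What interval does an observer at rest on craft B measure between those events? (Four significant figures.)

Speed of craft A in craft B's frame: u = (v_A − v_B)/(1 − v_A v_B/c²) = (0.4948 − 0.72)/(1 − 0.4948×0.72) = −0.2252/0.643744 = −0.34983; |u| = 0.34983c.
At |u| = 0.34983c, γ = (1 − 0.122381)^(−1/2) = 1.0674.
The clock on craft A records proper time, so craft B measures Δt = γΔτ = 1.0674 × 230 = 245.5 years.

245.5 years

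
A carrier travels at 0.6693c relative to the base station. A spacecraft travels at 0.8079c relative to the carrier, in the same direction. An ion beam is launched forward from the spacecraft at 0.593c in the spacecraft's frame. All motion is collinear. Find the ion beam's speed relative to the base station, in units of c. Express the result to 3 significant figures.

0.989c

Apply u = (u'+v)/(1+u'v) twice. Ion beam in the carrier frame: (0.593+0.8079)/(1+0.593·0.8079) = 1.4009/1.4790847 = 0.94714c.
That velocity, transformed to the rest frame of the base station: (0.94714+0.6693)/(1+0.94714·0.6693) = 1.61644/1.633920802 = 0.9893c.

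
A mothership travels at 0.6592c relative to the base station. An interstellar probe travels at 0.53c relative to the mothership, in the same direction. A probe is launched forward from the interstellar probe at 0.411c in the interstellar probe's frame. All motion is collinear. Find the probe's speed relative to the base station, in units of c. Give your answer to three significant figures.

Compose velocities in two stages. Stage 1 (into S'): u₁ = (0.411+0.53)/(1+0.411×0.53) = 0.77269.
Stage 2 (into S): u = (0.77269+0.6592)/(1+0.77269×0.6592) = 0.94868, so the speed is 0.949c.

0.949c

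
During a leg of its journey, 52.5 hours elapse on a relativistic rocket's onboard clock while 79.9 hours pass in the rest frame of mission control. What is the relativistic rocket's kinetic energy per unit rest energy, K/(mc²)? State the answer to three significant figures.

0.522

From Δt = γΔτ: γ = 79.9/52.5 = 1.5219.
Since K = (γ−1)mc², K/(mc²) = 1.5219 − 1 = 0.522.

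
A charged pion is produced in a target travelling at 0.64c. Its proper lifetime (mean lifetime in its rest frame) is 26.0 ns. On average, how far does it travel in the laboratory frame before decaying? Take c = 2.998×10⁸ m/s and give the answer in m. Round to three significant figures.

Lorentz factor: γ = (1 − 0.4096)^(−1/2) = 1.3014.
Lab-frame lifetime: Δt = γτ = 1.3014 × 26.0 ns = 33.836 ns.
Distance: d = vΔt = 0.64 × 2.998×10⁸ m/s × 3.3836×10^-8 s = 6.49 m.

6.49 m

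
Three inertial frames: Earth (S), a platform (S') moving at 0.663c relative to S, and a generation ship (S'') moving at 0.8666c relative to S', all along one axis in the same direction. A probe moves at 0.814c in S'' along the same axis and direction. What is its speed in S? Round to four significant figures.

Compose velocities in two stages. Stage 1 (into S'): u₁ = (0.814+0.8666)/(1+0.814×0.8666) = 0.98545.
Stage 2 (into S): u = (0.98545+0.663)/(1+0.98545×0.663) = 0.99703, so the speed is 0.9970c.

0.9970c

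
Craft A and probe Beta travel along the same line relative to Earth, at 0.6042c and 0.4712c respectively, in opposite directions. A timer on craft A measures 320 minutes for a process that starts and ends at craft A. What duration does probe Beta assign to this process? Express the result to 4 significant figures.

584.9 minutes

The velocity of craft A relative to probe Beta is (0.6042 + 0.4712)c / (1 + 0.6042×0.4712) = 0.83708c; relative speed 0.83708c.
At |u| = 0.83708c, γ = (1 − 0.700703)^(−1/2) = 1.8279.
The clock on craft A records proper time, so probe Beta measures Δt = γΔτ = 1.8279 × 320 = 584.9 minutes.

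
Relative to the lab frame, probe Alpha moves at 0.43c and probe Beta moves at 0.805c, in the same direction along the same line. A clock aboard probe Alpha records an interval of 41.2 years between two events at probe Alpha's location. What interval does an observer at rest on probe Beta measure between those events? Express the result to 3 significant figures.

50.3 years

Speed of probe Alpha in probe Beta's frame: u = (v_A − v_B)/(1 − v_A v_B/c²) = (0.43 − 0.805)/(1 − 0.43×0.805) = −0.375/0.65385 = −0.57353; |u| = 0.57353c.
γ for this relative speed: γ = 1/√(1 − 0.328937) = 1.2207.
Probe Alpha's interval is proper; time dilation gives Δt_B = γΔτ = 1.2207 × 41.2 years = 50.3 years.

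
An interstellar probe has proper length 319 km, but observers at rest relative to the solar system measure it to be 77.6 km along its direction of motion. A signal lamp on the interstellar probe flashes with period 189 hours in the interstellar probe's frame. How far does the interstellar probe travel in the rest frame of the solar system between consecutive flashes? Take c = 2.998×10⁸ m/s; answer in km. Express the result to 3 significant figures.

8.13×10^11 km

γ = L₀/L = 319/77.6 = 4.11082.
β = √(1 − 1/γ²) = 0.96996. Lab-frame period = γτ = 4.11082×189 hours = 776.94 hours. Distance = βc × γτ = 0.96996 × 2.998×10⁸ m/s × 2796984 s = 8.1335×10^14 m = 8.13×10^11 km.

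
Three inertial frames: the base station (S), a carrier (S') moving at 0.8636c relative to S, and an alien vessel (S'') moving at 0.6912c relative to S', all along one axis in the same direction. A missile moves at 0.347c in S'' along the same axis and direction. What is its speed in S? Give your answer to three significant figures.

0.987c

Compose velocities in two stages. Stage 1 (into S'): u₁ = (0.347+0.6912)/(1+0.347×0.6912) = 0.83736.
Stage 2 (into S): u = (0.83736+0.8636)/(1+0.83736×0.8636) = 0.98713, so the speed is 0.987c.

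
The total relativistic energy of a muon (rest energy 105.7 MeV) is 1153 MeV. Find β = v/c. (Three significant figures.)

Total energy E = γmc² gives γ = 1153/105.7 = 10.908.
Hence β = √(1 − 1/γ²) = √(1 − 0.00840446) = √0.99159554 = 0.996.

0.996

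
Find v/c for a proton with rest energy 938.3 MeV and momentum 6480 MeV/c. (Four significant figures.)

0.9897

pc/(mc²) = 6480/938.3 = 6.9061 = βγ = β/√(1−β²).
So β² = x²/(1 + x²) with x = 6.9061: x² = 47.6942, β² = 47.6942/48.6942 = 0.979464, β = 0.9897.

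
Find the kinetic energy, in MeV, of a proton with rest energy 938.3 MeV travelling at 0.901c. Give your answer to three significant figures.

1220 MeV

γ = 1/√(1 − β²) = 1/√(1 − 0.811801) = 1/√0.188199 = 1/0.433819 = 2.3051.
Kinetic energy: K = (γ − 1)mc² = (2.3051 − 1) × 938.3 MeV = 1.3051 × 938.3 = 1220 MeV.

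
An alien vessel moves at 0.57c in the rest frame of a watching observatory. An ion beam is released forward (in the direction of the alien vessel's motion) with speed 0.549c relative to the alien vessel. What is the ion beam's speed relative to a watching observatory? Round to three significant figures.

In units of c, u = (u' + v)/(1 + u'v) with u' = 0.549 and v = 0.57.
Numerator: 0.549 + 0.57 = 1.119. Denominator: 1 + (0.549)(0.57) = 1.31293.
u = 1.119/1.31293 = 0.85229, so the speed is 0.852c.

0.852c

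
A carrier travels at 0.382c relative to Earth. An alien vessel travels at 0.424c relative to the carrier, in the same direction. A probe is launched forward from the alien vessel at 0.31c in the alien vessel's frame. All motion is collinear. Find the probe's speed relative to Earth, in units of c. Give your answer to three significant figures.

0.826c

First combine the probe and alien vessel (S''→S'): u₁ = (0.31 + 0.424)/(1 + 0.31×0.424) = 0.734/1.13144 = 0.64873.
Then combine with the carrier (S'→S): u = (0.64873 + 0.382)/(1 + 0.64873×0.382) = 1.03073/1.24781486 = 0.82603.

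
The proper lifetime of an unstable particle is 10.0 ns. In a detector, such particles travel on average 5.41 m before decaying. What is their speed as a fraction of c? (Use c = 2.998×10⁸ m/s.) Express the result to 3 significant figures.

Let x = d/(cτ) = 5.410 m / (2.998×10⁸ m/s × 1.000×10^-8 s) = 1.8045. Since d = βγcτ, x = βγ = β/√(1−β²).
Solving: β² = x²/(1+x²) = 3.25622/4.25622 = 0.76505, so β = 0.875.

0.875c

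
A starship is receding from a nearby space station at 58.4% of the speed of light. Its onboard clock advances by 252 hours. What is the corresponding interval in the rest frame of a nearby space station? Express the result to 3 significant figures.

γ = 1/√(1 − β²) = 1/√(1 − 0.341056) = 1/√0.658944 = 1/0.811754 = 1.2319.
Time dilation: Δt = γ·Δτ = 1.2319 × 252 = 310 hours.

310 hours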